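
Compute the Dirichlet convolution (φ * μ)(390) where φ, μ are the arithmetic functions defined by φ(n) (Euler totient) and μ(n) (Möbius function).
(φ * μ)(390) = 0

Divisors of 390: [1, 2, 3, 5, 6, 10, 13, 15, 26, 30, 39, 65, 78, 130, 195, 390]. For each d | 390:
  d = 1: φ(1) · μ(390/1) = 1 · 1 = 1
  d = 2: φ(2) · μ(390/2) = 1 · -1 = -1
  d = 3: φ(3) · μ(390/3) = 2 · -1 = -2
  d = 5: φ(5) · μ(390/5) = 4 · -1 = -4
  d = 6: φ(6) · μ(390/6) = 2 · 1 = 2
  d = 10: φ(10) · μ(390/10) = 4 · 1 = 4
  d = 13: φ(13) · μ(390/13) = 12 · -1 = -12
  d = 15: φ(15) · μ(390/15) = 8 · 1 = 8
  d = 26: φ(26) · μ(390/26) = 12 · 1 = 12
  d = 30: φ(30) · μ(390/30) = 8 · -1 = -8
  d = 39: φ(39) · μ(390/39) = 24 · 1 = 24
  d = 65: φ(65) · μ(390/65) = 48 · 1 = 48
  d = 78: φ(78) · μ(390/78) = 24 · -1 = -24
  d = 130: φ(130) · μ(390/130) = 48 · -1 = -48
  d = 195: φ(195) · μ(390/195) = 96 · -1 = -96
  d = 390: φ(390) · μ(390/390) = 96 · 1 = 96
Summing: (φ * μ)(390) = 1 + -1 + -2 + -4 + 2 + 4 + -12 + 8 + 12 + -8 + 24 + 48 + -24 + -48 + -96 + 96 = 0.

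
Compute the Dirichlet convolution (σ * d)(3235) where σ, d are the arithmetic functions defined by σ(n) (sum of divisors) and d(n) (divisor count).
(σ * d)(3235) = 5200

Divisors of 3235: [1, 5, 647, 3235]. For each d | 3235:
  d = 1: σ(1) · d(3235/1) = 1 · 4 = 4
  d = 5: σ(5) · d(3235/5) = 6 · 2 = 12
  d = 647: σ(647) · d(3235/647) = 648 · 2 = 1296
  d = 3235: σ(3235) · d(3235/3235) = 3888 · 1 = 3888
Summing: (σ * d)(3235) = 4 + 12 + 1296 + 3888 = 5200.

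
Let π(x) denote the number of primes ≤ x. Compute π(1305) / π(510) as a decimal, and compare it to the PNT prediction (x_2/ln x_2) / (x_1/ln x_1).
π(1305)/π(510) = 213/97 ≈ 2.1959;  PNT prediction ≈ 2.2237.

π(510) = 97 and π(1305) = 213, so π(1305)/π(510) ≈ 2.1959. The PNT-predicted ratio is (1305/ln(1305)) / (510/ln(510)) ≈ 2.2237. The two agree to within a few percent, as expected.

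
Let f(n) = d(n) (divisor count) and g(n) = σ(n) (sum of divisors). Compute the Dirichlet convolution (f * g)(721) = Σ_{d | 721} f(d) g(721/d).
(d * σ)(721) = 1060

Divisors of 721: [1, 7, 103, 721]. For each d | 721:
  d = 1: d(1) · σ(721/1) = 1 · 832 = 832
  d = 7: d(7) · σ(721/7) = 2 · 104 = 208
  d = 103: d(103) · σ(721/103) = 2 · 8 = 16
  d = 721: d(721) · σ(721/721) = 4 · 1 = 4
Summing: (d * σ)(721) = 832 + 208 + 16 + 4 = 1060.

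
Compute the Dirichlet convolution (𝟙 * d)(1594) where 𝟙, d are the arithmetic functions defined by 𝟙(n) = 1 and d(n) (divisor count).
(𝟙 * d)(1594) = 9

Divisors of 1594: [1, 2, 797, 1594]. For each d | 1594:
  d = 1: 𝟙(1) · d(1594/1) = 1 · 4 = 4
  d = 2: 𝟙(2) · d(1594/2) = 1 · 2 = 2
  d = 797: 𝟙(797) · d(1594/797) = 1 · 2 = 2
  d = 1594: 𝟙(1594) · d(1594/1594) = 1 · 1 = 1
Summing: (𝟙 * d)(1594) = 4 + 2 + 2 + 1 = 9.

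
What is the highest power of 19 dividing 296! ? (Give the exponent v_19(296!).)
v_19(296!) = 15

Legendre's formula: v_p(n!) = Σ_{k ≥ 1} ⌊n / p^k⌋. For p = 19, n = 296, the terms are:
  ⌊296/19^1⌋ = ⌊296/19⌋ = 15
(the next term ⌊296/19^2⌋ = 0, terminating the sum). Summing: v_19(296!) = 15 = 15.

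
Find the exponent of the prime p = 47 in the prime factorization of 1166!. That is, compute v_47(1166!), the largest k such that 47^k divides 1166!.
v_47(1166!) = 24

Legendre's formula: v_p(n!) = Σ_{k ≥ 1} ⌊n / p^k⌋. For p = 47, n = 1166, the terms are:
  ⌊1166/47^1⌋ = ⌊1166/47⌋ = 24
(the next term ⌊1166/47^2⌋ = 0, terminating the sum). Summing: v_47(1166!) = 24 = 24.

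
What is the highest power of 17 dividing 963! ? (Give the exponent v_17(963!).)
v_17(963!) = 59

Legendre's formula: v_p(n!) = Σ_{k ≥ 1} ⌊n / p^k⌋. For p = 17, n = 963, the terms are:
  ⌊963/17^1⌋ = ⌊963/17⌋ = 56
  ⌊963/17^2⌋ = ⌊963/289⌋ = 3
(the next term ⌊963/17^3⌋ = 0, terminating the sum). Summing: v_17(963!) = 56 + 3 = 59.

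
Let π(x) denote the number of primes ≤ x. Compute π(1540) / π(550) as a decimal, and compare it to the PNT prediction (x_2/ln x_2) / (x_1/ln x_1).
π(1540)/π(550) = 242/101 ≈ 2.3960;  PNT prediction ≈ 2.4072.

π(550) = 101 and π(1540) = 242, so π(1540)/π(550) ≈ 2.3960. The PNT-predicted ratio is (1540/ln(1540)) / (550/ln(550)) ≈ 2.4072. The two agree to within a few percent, as expected.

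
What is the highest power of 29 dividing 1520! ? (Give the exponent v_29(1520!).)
v_29(1520!) = 53

Legendre's formula: v_p(n!) = Σ_{k ≥ 1} ⌊n / p^k⌋. For p = 29, n = 1520, the terms are:
  ⌊1520/29^1⌋ = ⌊1520/29⌋ = 52
  ⌊1520/29^2⌋ = ⌊1520/841⌋ = 1
(the next term ⌊1520/29^3⌋ = 0, terminating the sum). Summing: v_29(1520!) = 52 + 1 = 53.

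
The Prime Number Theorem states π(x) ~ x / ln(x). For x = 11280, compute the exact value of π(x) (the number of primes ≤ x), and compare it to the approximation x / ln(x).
π(11280) = 1364;  x/ln(x) ≈ 1208.90;  relative error ≈ 11.37%.

Directly count primes up to 11280: π(11280) = 1364. The PNT approximation gives 11280/ln(11280) ≈ 11280/9.33079 ≈ 1208.90. Relative error (π(x) − x/ln(x)) / π(x) ≈ 11.37%; the approximation is known to undercount slightly (Li(x) is a better estimate).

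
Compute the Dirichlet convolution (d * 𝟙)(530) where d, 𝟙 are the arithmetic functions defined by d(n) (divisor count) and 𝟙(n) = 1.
(d * 𝟙)(530) = 27

Divisors of 530: [1, 2, 5, 10, 53, 106, 265, 530]. For each d | 530:
  d = 1: d(1) · 𝟙(530/1) = 1 · 1 = 1
  d = 2: d(2) · 𝟙(530/2) = 2 · 1 = 2
  d = 5: d(5) · 𝟙(530/5) = 2 · 1 = 2
  d = 10: d(10) · 𝟙(530/10) = 4 · 1 = 4
  d = 53: d(53) · 𝟙(530/53) = 2 · 1 = 2
  d = 106: d(106) · 𝟙(530/106) = 4 · 1 = 4
  d = 265: d(265) · 𝟙(530/265) = 4 · 1 = 4
  d = 530: d(530) · 𝟙(530/530) = 8 · 1 = 8
Summing: (d * 𝟙)(530) = 1 + 2 + 2 + 4 + 2 + 4 + 4 + 8 = 27.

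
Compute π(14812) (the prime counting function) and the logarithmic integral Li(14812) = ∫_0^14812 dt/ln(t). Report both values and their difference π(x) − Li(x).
π(14812) = 1734;  Li(14812) ≈ 1757.06;  π(x) − Li(x) ≈ -23.06.

Direct count of primes ≤ 14812 gives π(14812) = 1734. Numerical evaluation of the logarithmic integral gives Li(14812) ≈ 1757.06. The difference π(x) − Li(x) ≈ -23.06 is typically negative for small/moderate x (Li(x) overestimates), though Littlewood's theorem shows this sign changes infinitely often.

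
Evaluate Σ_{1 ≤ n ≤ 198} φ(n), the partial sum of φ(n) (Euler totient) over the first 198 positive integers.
Σ_{n ≤ 198} φ(n) = 11954

Compute φ(n) for each 1 ≤ n ≤ 198: φ(1) = 1, φ(2) = 1, φ(3) = 2, φ(4) = 2, φ(5) = 4, φ(6) = 2, φ(7) = 6, φ(8) = 4, φ(9) = 6, φ(10) = 4, φ(11) = 10, φ(12) = 4, φ(13) = 12, φ(14) = 6, φ(15) = 8, φ(16) = 8, φ(17) = 16, φ(18) = 6, φ(19) = 18, φ(20) = 8, φ(21) = 12, φ(22) = 10, φ(23) = 22, φ(24) = 8, φ(25) = 20, φ(26) = 12, φ(27) = 18, φ(28) = 12, φ(29) = 28, φ(30) = 8, φ(31) = 30, φ(32) = 16, φ(33) = 20, φ(34) = 16, φ(35) = 24, φ(36) = 12, φ(37) = 36, φ(38) = 18, φ(39) = 24, φ(40) = 16, φ(41) = 40, φ(42) = 12, φ(43) = 42, φ(44) = 20, φ(45) = 24, φ(46) = 22, φ(47) = 46, φ(48) = 16, φ(49) = 42, φ(50) = 20, φ(51) = 32, φ(52) = 24, φ(53) = 52, φ(54) = 18, φ(55) = 40, φ(56) = 24, φ(57) = 36, φ(58) = 28, φ(59) = 58, φ(60) = 16, φ(61) = 60, φ(62) = 30, φ(63) = 36, φ(64) = 32, φ(65) = 48, φ(66) = 20, φ(67) = 66, φ(68) = 32, φ(69) = 44, φ(70) = 24, φ(71) = 70, φ(72) = 24, φ(73) = 72, φ(74) = 36, φ(75) = 40, φ(76) = 36, φ(77) = 60, φ(78) = 24, φ(79) = 78, φ(80) = 32, φ(81) = 54, φ(82) = 40, φ(83) = 82, φ(84) = 24, φ(85) = 64, φ(86) = 42, φ(87) = 56, φ(88) = 40, φ(89) = 88, φ(90) = 24, φ(91) = 72, φ(92) = 44, φ(93) = 60, φ(94) = 46, φ(95) = 72, φ(96) = 32, φ(97) = 96, φ(98) = 42, φ(99) = 60, φ(100) = 40, φ(101) = 100, φ(102) = 32, φ(103) = 102, φ(104) = 48, φ(105) = 48, φ(106) = 52, φ(107) = 106, φ(108) = 36, φ(109) = 108, φ(110) = 40, φ(111) = 72, φ(112) = 48, φ(113) = 112, φ(114) = 36, φ(115) = 88, φ(116) = 56, φ(117) = 72, φ(118) = 58, φ(119) = 96, φ(120) = 32, φ(121) = 110, φ(122) = 60, φ(123) = 80, φ(124) = 60, φ(125) = 100, φ(126) = 36, φ(127) = 126, φ(128) = 64, φ(129) = 84, φ(130) = 48, φ(131) = 130, φ(132) = 40, φ(133) = 108, φ(134) = 66, φ(135) = 72, φ(136) = 64, φ(137) = 136, φ(138) = 44, φ(139) = 138, φ(140) = 48, φ(141) = 92, φ(142) = 70, φ(143) = 120, φ(144) = 48, φ(145) = 112, φ(146) = 72, φ(147) = 84, φ(148) = 72, φ(149) = 148, φ(150) = 40, φ(151) = 150, φ(152) = 72, φ(153) = 96, φ(154) = 60, φ(155) = 120, φ(156) = 48, φ(157) = 156, φ(158) = 78, φ(159) = 104, φ(160) = 64, φ(161) = 132, φ(162) = 54, φ(163) = 162, φ(164) = 80, φ(165) = 80, φ(166) = 82, φ(167) = 166, φ(168) = 48, φ(169) = 156, φ(170) = 64, φ(171) = 108, φ(172) = 84, φ(173) = 172, φ(174) = 56, φ(175) = 120, φ(176) = 80, φ(177) = 116, φ(178) = 88, φ(179) = 178, φ(180) = 48, φ(181) = 180, φ(182) = 72, φ(183) = 120, φ(184) = 88, φ(185) = 144, φ(186) = 60, φ(187) = 160, φ(188) = 92, φ(189) = 108, φ(190) = 72, φ(191) = 190, φ(192) = 64, φ(193) = 192, φ(194) = 96, φ(195) = 96, φ(196) = 84, φ(197) = 196, φ(198) = 60. Summing all 198 values: 11954. (Average order: Σ_{n ≤ x} φ(n) ~ (3/π²) x². For x = 198, (3/π²)·198² ≈ 11916.59.)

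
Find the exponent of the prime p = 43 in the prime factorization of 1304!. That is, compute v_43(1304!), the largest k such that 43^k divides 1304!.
v_43(1304!) = 30

Legendre's formula: v_p(n!) = Σ_{k ≥ 1} ⌊n / p^k⌋. For p = 43, n = 1304, the terms are:
  ⌊1304/43^1⌋ = ⌊1304/43⌋ = 30
(the next term ⌊1304/43^2⌋ = 0, terminating the sum). Summing: v_43(1304!) = 30 = 30.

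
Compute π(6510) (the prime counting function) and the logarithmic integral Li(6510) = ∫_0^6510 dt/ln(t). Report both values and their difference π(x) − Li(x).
π(6510) = 842;  Li(6510) ≈ 858.76;  π(x) − Li(x) ≈ -16.76.

Direct count of primes ≤ 6510 gives π(6510) = 842. Numerical evaluation of the logarithmic integral gives Li(6510) ≈ 858.76. The difference π(x) − Li(x) ≈ -16.76 is typically negative for small/moderate x (Li(x) overestimates), though Littlewood's theorem shows this sign changes infinitely often.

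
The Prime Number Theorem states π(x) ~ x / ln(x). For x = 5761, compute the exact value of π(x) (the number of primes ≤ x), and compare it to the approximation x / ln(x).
π(5761) = 757;  x/ln(x) ≈ 665.33;  relative error ≈ 12.11%.

Directly count primes up to 5761: π(5761) = 757. The PNT approximation gives 5761/ln(5761) ≈ 5761/8.65887 ≈ 665.33. Relative error (π(x) − x/ln(x)) / π(x) ≈ 12.11%; the approximation is known to undercount slightly (Li(x) is a better estimate).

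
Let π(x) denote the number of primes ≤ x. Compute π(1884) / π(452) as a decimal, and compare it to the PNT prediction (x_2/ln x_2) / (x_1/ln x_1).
π(1884)/π(452) = 289/87 ≈ 3.3218;  PNT prediction ≈ 3.3792.

π(452) = 87 and π(1884) = 289, so π(1884)/π(452) ≈ 3.3218. The PNT-predicted ratio is (1884/ln(1884)) / (452/ln(452)) ≈ 3.3792. The two agree to within a few percent, as expected.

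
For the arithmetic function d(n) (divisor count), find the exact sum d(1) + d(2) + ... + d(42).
Σ_{n ≤ 42} d(n) = 168

Compute d(n) for each 1 ≤ n ≤ 42: d(1) = 1, d(2) = 2, d(3) = 2, d(4) = 3, d(5) = 2, d(6) = 4, d(7) = 2, d(8) = 4, d(9) = 3, d(10) = 4, d(11) = 2, d(12) = 6, d(13) = 2, d(14) = 4, d(15) = 4, d(16) = 5, d(17) = 2, d(18) = 6, d(19) = 2, d(20) = 6, d(21) = 4, d(22) = 4, d(23) = 2, d(24) = 8, d(25) = 3, d(26) = 4, d(27) = 4, d(28) = 6, d(29) = 2, d(30) = 8, d(31) = 2, d(32) = 6, d(33) = 4, d(34) = 4, d(35) = 4, d(36) = 9, d(37) = 2, d(38) = 4, d(39) = 4, d(40) = 8, d(41) = 2, d(42) = 8. Summing all 42 values: 168. (Dirichlet's divisor formula: Σ_{n ≤ x} d(n) = x ln(x) + (2γ − 1) x + O(√x). For x = 42, the asymptotic estimate is ≈ 163.47.)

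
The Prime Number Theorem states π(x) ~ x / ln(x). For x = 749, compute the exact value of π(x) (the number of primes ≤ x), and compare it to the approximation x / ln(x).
π(749) = 132;  x/ln(x) ≈ 113.16;  relative error ≈ 14.27%.

Directly count primes up to 749: π(749) = 132. The PNT approximation gives 749/ln(749) ≈ 749/6.61874 ≈ 113.16. Relative error (π(x) − x/ln(x)) / π(x) ≈ 14.27%; the approximation is known to undercount slightly (Li(x) is a better estimate).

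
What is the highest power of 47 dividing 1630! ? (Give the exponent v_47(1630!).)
v_47(1630!) = 34

Legendre's formula: v_p(n!) = Σ_{k ≥ 1} ⌊n / p^k⌋. For p = 47, n = 1630, the terms are:
  ⌊1630/47^1⌋ = ⌊1630/47⌋ = 34
(the next term ⌊1630/47^2⌋ = 0, terminating the sum). Summing: v_47(1630!) = 34 = 34.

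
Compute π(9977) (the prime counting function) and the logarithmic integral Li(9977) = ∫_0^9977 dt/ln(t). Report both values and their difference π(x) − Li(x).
π(9977) = 1229;  Li(9977) ≈ 1243.64;  π(x) − Li(x) ≈ -14.64.

Direct count of primes ≤ 9977 gives π(9977) = 1229. Numerical evaluation of the logarithmic integral gives Li(9977) ≈ 1243.64. The difference π(x) − Li(x) ≈ -14.64 is typically negative for small/moderate x (Li(x) overestimates), though Littlewood's theorem shows this sign changes infinitely often.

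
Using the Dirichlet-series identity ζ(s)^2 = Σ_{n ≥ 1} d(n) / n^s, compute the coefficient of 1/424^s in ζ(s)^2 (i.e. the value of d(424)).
d(424) = 8

ζ(s)^2 = (Σ 1/m^s)(Σ 1/k^s). The coefficient of 1/n^s in the product is the number of ordered pairs (m, k) with mk = n, which equals d(n). For n = 424, divisors are [1, 2, 4, 8, 53, 106, 212, 424], so d(424) = 8.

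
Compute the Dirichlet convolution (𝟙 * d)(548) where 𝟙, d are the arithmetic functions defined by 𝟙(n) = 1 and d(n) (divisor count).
(𝟙 * d)(548) = 18

Divisors of 548: [1, 2, 4, 137, 274, 548]. For each d | 548:
  d = 1: 𝟙(1) · d(548/1) = 1 · 6 = 6
  d = 2: 𝟙(2) · d(548/2) = 1 · 4 = 4
  d = 4: 𝟙(4) · d(548/4) = 1 · 2 = 2
  d = 137: 𝟙(137) · d(548/137) = 1 · 3 = 3
  d = 274: 𝟙(274) · d(548/274) = 1 · 2 = 2
  d = 548: 𝟙(548) · d(548/548) = 1 · 1 = 1
Summing: (𝟙 * d)(548) = 6 + 4 + 2 + 3 + 2 + 1 = 18.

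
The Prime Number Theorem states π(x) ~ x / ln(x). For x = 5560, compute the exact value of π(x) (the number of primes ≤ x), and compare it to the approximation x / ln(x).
π(5560) = 733;  x/ln(x) ≈ 644.76;  relative error ≈ 12.04%.

Directly count primes up to 5560: π(5560) = 733. The PNT approximation gives 5560/ln(5560) ≈ 5560/8.62335 ≈ 644.76. Relative error (π(x) − x/ln(x)) / π(x) ≈ 12.04%; the approximation is known to undercount slightly (Li(x) is a better estimate).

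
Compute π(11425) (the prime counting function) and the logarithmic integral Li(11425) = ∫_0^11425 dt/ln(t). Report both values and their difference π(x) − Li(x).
π(11425) = 1378;  Li(11425) ≈ 1399.72;  π(x) − Li(x) ≈ -21.72.

Direct count of primes ≤ 11425 gives π(11425) = 1378. Numerical evaluation of the logarithmic integral gives Li(11425) ≈ 1399.72. The difference π(x) − Li(x) ≈ -21.72 is typically negative for small/moderate x (Li(x) overestimates), though Littlewood's theorem shows this sign changes infinitely often.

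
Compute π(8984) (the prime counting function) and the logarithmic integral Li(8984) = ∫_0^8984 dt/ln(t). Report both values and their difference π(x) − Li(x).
π(8984) = 1116;  Li(8984) ≈ 1135.19;  π(x) − Li(x) ≈ -19.19.

Direct count of primes ≤ 8984 gives π(8984) = 1116. Numerical evaluation of the logarithmic integral gives Li(8984) ≈ 1135.19. The difference π(x) − Li(x) ≈ -19.19 is typically negative for small/moderate x (Li(x) overestimates), though Littlewood's theorem shows this sign changes infinitely often.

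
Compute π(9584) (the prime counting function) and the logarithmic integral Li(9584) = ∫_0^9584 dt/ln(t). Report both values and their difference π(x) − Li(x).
π(9584) = 1183;  Li(9584) ≈ 1200.87;  π(x) − Li(x) ≈ -17.87.

Direct count of primes ≤ 9584 gives π(9584) = 1183. Numerical evaluation of the logarithmic integral gives Li(9584) ≈ 1200.87. The difference π(x) − Li(x) ≈ -17.87 is typically negative for small/moderate x (Li(x) overestimates), though Littlewood's theorem shows this sign changes infinitely often.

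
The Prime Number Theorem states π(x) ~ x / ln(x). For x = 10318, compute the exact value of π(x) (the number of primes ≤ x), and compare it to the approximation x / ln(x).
π(10318) = 1265;  x/ln(x) ≈ 1116.47;  relative error ≈ 11.74%.

Directly count primes up to 10318: π(10318) = 1265. The PNT approximation gives 10318/ln(10318) ≈ 10318/9.24165 ≈ 1116.47. Relative error (π(x) − x/ln(x)) / π(x) ≈ 11.74%; the approximation is known to undercount slightly (Li(x) is a better estimate).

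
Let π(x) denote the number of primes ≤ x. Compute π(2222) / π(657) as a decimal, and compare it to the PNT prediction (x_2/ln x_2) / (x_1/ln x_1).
π(2222)/π(657) = 331/119 ≈ 2.7815;  PNT prediction ≈ 2.8473.

π(657) = 119 and π(2222) = 331, so π(2222)/π(657) ≈ 2.7815. The PNT-predicted ratio is (2222/ln(2222)) / (657/ln(657)) ≈ 2.8473. The two agree to within a few percent, as expected.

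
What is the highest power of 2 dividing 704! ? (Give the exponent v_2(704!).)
v_2(704!) = 701

Legendre's formula: v_p(n!) = Σ_{k ≥ 1} ⌊n / p^k⌋. For p = 2, n = 704, the terms are:
  ⌊704/2^1⌋ = ⌊704/2⌋ = 352
  ⌊704/2^2⌋ = ⌊704/4⌋ = 176
  ⌊704/2^3⌋ = ⌊704/8⌋ = 88
  ⌊704/2^4⌋ = ⌊704/16⌋ = 44
  ⌊704/2^5⌋ = ⌊704/32⌋ = 22
  ⌊704/2^6⌋ = ⌊704/64⌋ = 11
  ⌊704/2^7⌋ = ⌊704/128⌋ = 5
  ⌊704/2^8⌋ = ⌊704/256⌋ = 2
  ⌊704/2^9⌋ = ⌊704/512⌋ = 1
(the next term ⌊704/2^10⌋ = 0, terminating the sum). Summing: v_2(704!) = 352 + 176 + 88 + 44 + 22 + 11 + 5 + 2 + 1 = 701.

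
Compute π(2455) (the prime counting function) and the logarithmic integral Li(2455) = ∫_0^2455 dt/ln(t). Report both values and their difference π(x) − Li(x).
π(2455) = 363;  Li(2455) ≈ 373.85;  π(x) − Li(x) ≈ -10.85.

Direct count of primes ≤ 2455 gives π(2455) = 363. Numerical evaluation of the logarithmic integral gives Li(2455) ≈ 373.85. The difference π(x) − Li(x) ≈ -10.85 is typically negative for small/moderate x (Li(x) overestimates), though Littlewood's theorem shows this sign changes infinitely often.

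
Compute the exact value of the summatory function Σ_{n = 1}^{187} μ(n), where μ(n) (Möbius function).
Σ_{n ≤ 187} μ(n) = -3

Compute μ(n) for each 1 ≤ n ≤ 187: μ(1) = 1, μ(2) = -1, μ(3) = -1, μ(4) = 0, μ(5) = -1, μ(6) = 1, μ(7) = -1, μ(8) = 0, μ(9) = 0, μ(10) = 1, μ(11) = -1, μ(12) = 0, μ(13) = -1, μ(14) = 1, μ(15) = 1, μ(16) = 0, μ(17) = -1, μ(18) = 0, μ(19) = -1, μ(20) = 0, μ(21) = 1, μ(22) = 1, μ(23) = -1, μ(24) = 0, μ(25) = 0, μ(26) = 1, μ(27) = 0, μ(28) = 0, μ(29) = -1, μ(30) = -1, μ(31) = -1, μ(32) = 0, μ(33) = 1, μ(34) = 1, μ(35) = 1, μ(36) = 0, μ(37) = -1, μ(38) = 1, μ(39) = 1, μ(40) = 0, μ(41) = -1, μ(42) = -1, μ(43) = -1, μ(44) = 0, μ(45) = 0, μ(46) = 1, μ(47) = -1, μ(48) = 0, μ(49) = 0, μ(50) = 0, μ(51) = 1, μ(52) = 0, μ(53) = -1, μ(54) = 0, μ(55) = 1, μ(56) = 0, μ(57) = 1, μ(58) = 1, μ(59) = -1, μ(60) = 0, μ(61) = -1, μ(62) = 1, μ(63) = 0, μ(64) = 0, μ(65) = 1, μ(66) = -1, μ(67) = -1, μ(68) = 0, μ(69) = 1, μ(70) = -1, μ(71) = -1, μ(72) = 0, μ(73) = -1, μ(74) = 1, μ(75) = 0, μ(76) = 0, μ(77) = 1, μ(78) = -1, μ(79) = -1, μ(80) = 0, μ(81) = 0, μ(82) = 1, μ(83) = -1, μ(84) = 0, μ(85) = 1, μ(86) = 1, μ(87) = 1, μ(88) = 0, μ(89) = -1, μ(90) = 0, μ(91) = 1, μ(92) = 0, μ(93) = 1, μ(94) = 1, μ(95) = 1, μ(96) = 0, μ(97) = -1, μ(98) = 0, μ(99) = 0, μ(100) = 0, μ(101) = -1, μ(102) = -1, μ(103) = -1, μ(104) = 0, μ(105) = -1, μ(106) = 1, μ(107) = -1, μ(108) = 0, μ(109) = -1, μ(110) = -1, μ(111) = 1, μ(112) = 0, μ(113) = -1, μ(114) = -1, μ(115) = 1, μ(116) = 0, μ(117) = 0, μ(118) = 1, μ(119) = 1, μ(120) = 0, μ(121) = 0, μ(122) = 1, μ(123) = 1, μ(124) = 0, μ(125) = 0, μ(126) = 0, μ(127) = -1, μ(128) = 0, μ(129) = 1, μ(130) = -1, μ(131) = -1, μ(132) = 0, μ(133) = 1, μ(134) = 1, μ(135) = 0, μ(136) = 0, μ(137) = -1, μ(138) = -1, μ(139) = -1, μ(140) = 0, μ(141) = 1, μ(142) = 1, μ(143) = 1, μ(144) = 0, μ(145) = 1, μ(146) = 1, μ(147) = 0, μ(148) = 0, μ(149) = -1, μ(150) = 0, μ(151) = -1, μ(152) = 0, μ(153) = 0, μ(154) = -1, μ(155) = 1, μ(156) = 0, μ(157) = -1, μ(158) = 1, μ(159) = 1, μ(160) = 0, μ(161) = 1, μ(162) = 0, μ(163) = -1, μ(164) = 0, μ(165) = -1, μ(166) = 1, μ(167) = -1, μ(168) = 0, μ(169) = 0, μ(170) = -1, μ(171) = 0, μ(172) = 0, μ(173) = -1, μ(174) = -1, μ(175) = 0, μ(176) = 0, μ(177) = 1, μ(178) = 1, μ(179) = -1, μ(180) = 0, μ(181) = -1, μ(182) = -1, μ(183) = 1, μ(184) = 0, μ(185) = 1, μ(186) = -1, μ(187) = 1. Summing all 187 values: -3. (Mertens function M(x) = Σ_{n ≤ x} μ(n); on average M(x) should be small (PNT ⟺ M(x) = o(x)).)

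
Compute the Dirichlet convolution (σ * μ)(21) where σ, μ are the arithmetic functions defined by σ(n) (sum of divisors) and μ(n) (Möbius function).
(σ * μ)(21) = 21

Divisors of 21: [1, 3, 7, 21]. For each d | 21:
  d = 1: σ(1) · μ(21/1) = 1 · 1 = 1
  d = 3: σ(3) · μ(21/3) = 4 · -1 = -4
  d = 7: σ(7) · μ(21/7) = 8 · -1 = -8
  d = 21: σ(21) · μ(21/21) = 32 · 1 = 32
Summing: (σ * μ)(21) = 1 + -4 + -8 + 32 = 21.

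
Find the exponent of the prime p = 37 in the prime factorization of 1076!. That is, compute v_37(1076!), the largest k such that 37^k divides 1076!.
v_37(1076!) = 29

Legendre's formula: v_p(n!) = Σ_{k ≥ 1} ⌊n / p^k⌋. For p = 37, n = 1076, the terms are:
  ⌊1076/37^1⌋ = ⌊1076/37⌋ = 29
(the next term ⌊1076/37^2⌋ = 0, terminating the sum). Summing: v_37(1076!) = 29 = 29.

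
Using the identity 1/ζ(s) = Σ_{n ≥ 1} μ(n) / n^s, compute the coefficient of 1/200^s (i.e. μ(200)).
μ(200) = 0

Factor n = 200 = 2^3 · 5^2. μ(n) = 0 if any exponent ≥ 2 (not squarefree); otherwise μ(n) = (−1)^{ω(n)} where ω(n) is the number of distinct prime factors. Applying: μ(200) = 0.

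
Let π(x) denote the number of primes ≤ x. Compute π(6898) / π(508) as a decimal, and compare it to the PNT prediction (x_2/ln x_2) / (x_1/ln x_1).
π(6898)/π(508) = 886/96 ≈ 9.2292;  PNT prediction ≈ 9.5715.

π(508) = 96 and π(6898) = 886, so π(6898)/π(508) ≈ 9.2292. The PNT-predicted ratio is (6898/ln(6898)) / (508/ln(508)) ≈ 9.5715. The two agree to within a few percent, as expected.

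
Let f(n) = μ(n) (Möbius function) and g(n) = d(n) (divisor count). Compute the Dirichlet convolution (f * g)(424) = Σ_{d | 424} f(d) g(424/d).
(μ * d)(424) = 1

Divisors of 424: [1, 2, 4, 8, 53, 106, 212, 424]. For each d | 424:
  d = 1: μ(1) · d(424/1) = 1 · 8 = 8
  d = 2: μ(2) · d(424/2) = -1 · 6 = -6
  d = 4: μ(4) · d(424/4) = 0 · 4 = 0
  d = 8: μ(8) · d(424/8) = 0 · 2 = 0
  d = 53: μ(53) · d(424/53) = -1 · 4 = -4
  d = 106: μ(106) · d(424/106) = 1 · 3 = 3
  d = 212: μ(212) · d(424/212) = 0 · 2 = 0
  d = 424: μ(424) · d(424/424) = 0 · 1 = 0
Summing: (μ * d)(424) = 8 + -6 + 0 + 0 + -4 + 3 + 0 + 0 = 1.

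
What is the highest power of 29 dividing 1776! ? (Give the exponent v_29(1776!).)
v_29(1776!) = 63

Legendre's formula: v_p(n!) = Σ_{k ≥ 1} ⌊n / p^k⌋. For p = 29, n = 1776, the terms are:
  ⌊1776/29^1⌋ = ⌊1776/29⌋ = 61
  ⌊1776/29^2⌋ = ⌊1776/841⌋ = 2
(the next term ⌊1776/29^3⌋ = 0, terminating the sum). Summing: v_29(1776!) = 61 + 2 = 63.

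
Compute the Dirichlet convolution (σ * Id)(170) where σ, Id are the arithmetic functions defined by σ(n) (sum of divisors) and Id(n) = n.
(σ * Id)(170) = 1925

Divisors of 170: [1, 2, 5, 10, 17, 34, 85, 170]. For each d | 170:
  d = 1: σ(1) · Id(170/1) = 1 · 170 = 170
  d = 2: σ(2) · Id(170/2) = 3 · 85 = 255
  d = 5: σ(5) · Id(170/5) = 6 · 34 = 204
  d = 10: σ(10) · Id(170/10) = 18 · 17 = 306
  d = 17: σ(17) · Id(170/17) = 18 · 10 = 180
  d = 34: σ(34) · Id(170/34) = 54 · 5 = 270
  d = 85: σ(85) · Id(170/85) = 108 · 2 = 216
  d = 170: σ(170) · Id(170/170) = 324 · 1 = 324
Summing: (σ * Id)(170) = 170 + 255 + 204 + 306 + 180 + 270 + 216 + 324 = 1925.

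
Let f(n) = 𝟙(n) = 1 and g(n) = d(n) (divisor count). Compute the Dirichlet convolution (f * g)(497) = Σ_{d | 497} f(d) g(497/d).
(𝟙 * d)(497) = 9

Divisors of 497: [1, 7, 71, 497]. For each d | 497:
  d = 1: 𝟙(1) · d(497/1) = 1 · 4 = 4
  d = 7: 𝟙(7) · d(497/7) = 1 · 2 = 2
  d = 71: 𝟙(71) · d(497/71) = 1 · 2 = 2
  d = 497: 𝟙(497) · d(497/497) = 1 · 1 = 1
Summing: (𝟙 * d)(497) = 4 + 2 + 2 + 1 = 9.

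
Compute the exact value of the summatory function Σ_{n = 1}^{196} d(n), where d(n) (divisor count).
Σ_{n ≤ 196} d(n) = 1070

Compute d(n) for each 1 ≤ n ≤ 196: d(1) = 1, d(2) = 2, d(3) = 2, d(4) = 3, d(5) = 2, d(6) = 4, d(7) = 2, d(8) = 4, d(9) = 3, d(10) = 4, d(11) = 2, d(12) = 6, d(13) = 2, d(14) = 4, d(15) = 4, d(16) = 5, d(17) = 2, d(18) = 6, d(19) = 2, d(20) = 6, d(21) = 4, d(22) = 4, d(23) = 2, d(24) = 8, d(25) = 3, d(26) = 4, d(27) = 4, d(28) = 6, d(29) = 2, d(30) = 8, d(31) = 2, d(32) = 6, d(33) = 4, d(34) = 4, d(35) = 4, d(36) = 9, d(37) = 2, d(38) = 4, d(39) = 4, d(40) = 8, d(41) = 2, d(42) = 8, d(43) = 2, d(44) = 6, d(45) = 6, d(46) = 4, d(47) = 2, d(48) = 10, d(49) = 3, d(50) = 6, d(51) = 4, d(52) = 6, d(53) = 2, d(54) = 8, d(55) = 4, d(56) = 8, d(57) = 4, d(58) = 4, d(59) = 2, d(60) = 12, d(61) = 2, d(62) = 4, d(63) = 6, d(64) = 7, d(65) = 4, d(66) = 8, d(67) = 2, d(68) = 6, d(69) = 4, d(70) = 8, d(71) = 2, d(72) = 12, d(73) = 2, d(74) = 4, d(75) = 6, d(76) = 6, d(77) = 4, d(78) = 8, d(79) = 2, d(80) = 10, d(81) = 5, d(82) = 4, d(83) = 2, d(84) = 12, d(85) = 4, d(86) = 4, d(87) = 4, d(88) = 8, d(89) = 2, d(90) = 12, d(91) = 4, d(92) = 6, d(93) = 4, d(94) = 4, d(95) = 4, d(96) = 12, d(97) = 2, d(98) = 6, d(99) = 6, d(100) = 9, d(101) = 2, d(102) = 8, d(103) = 2, d(104) = 8, d(105) = 8, d(106) = 4, d(107) = 2, d(108) = 12, d(109) = 2, d(110) = 8, d(111) = 4, d(112) = 10, d(113) = 2, d(114) = 8, d(115) = 4, d(116) = 6, d(117) = 6, d(118) = 4, d(119) = 4, d(120) = 16, d(121) = 3, d(122) = 4, d(123) = 4, d(124) = 6, d(125) = 4, d(126) = 12, d(127) = 2, d(128) = 8, d(129) = 4, d(130) = 8, d(131) = 2, d(132) = 12, d(133) = 4, d(134) = 4, d(135) = 8, d(136) = 8, d(137) = 2, d(138) = 8, d(139) = 2, d(140) = 12, d(141) = 4, d(142) = 4, d(143) = 4, d(144) = 15, d(145) = 4, d(146) = 4, d(147) = 6, d(148) = 6, d(149) = 2, d(150) = 12, d(151) = 2, d(152) = 8, d(153) = 6, d(154) = 8, d(155) = 4, d(156) = 12, d(157) = 2, d(158) = 4, d(159) = 4, d(160) = 12, d(161) = 4, d(162) = 10, d(163) = 2, d(164) = 6, d(165) = 8, d(166) = 4, d(167) = 2, d(168) = 16, d(169) = 3, d(170) = 8, d(171) = 6, d(172) = 6, d(173) = 2, d(174) = 8, d(175) = 6, d(176) = 10, d(177) = 4, d(178) = 4, d(179) = 2, d(180) = 18, d(181) = 2, d(182) = 8, d(183) = 4, d(184) = 8, d(185) = 4, d(186) = 8, d(187) = 4, d(188) = 6, d(189) = 8, d(190) = 8, d(191) = 2, d(192) = 14, d(193) = 2, d(194) = 4, d(195) = 8, d(196) = 9. Summing all 196 values: 1070. (Dirichlet's divisor formula: Σ_{n ≤ x} d(n) = x ln(x) + (2γ − 1) x + O(√x). For x = 196, the asymptotic estimate is ≈ 1064.78.)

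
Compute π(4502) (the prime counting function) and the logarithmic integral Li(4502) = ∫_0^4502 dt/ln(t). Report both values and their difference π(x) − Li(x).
π(4502) = 610;  Li(4502) ≈ 625.45;  π(x) − Li(x) ≈ -15.45.

Direct count of primes ≤ 4502 gives π(4502) = 610. Numerical evaluation of the logarithmic integral gives Li(4502) ≈ 625.45. The difference π(x) − Li(x) ≈ -15.45 is typically negative for small/moderate x (Li(x) overestimates), though Littlewood's theorem shows this sign changes infinitely often.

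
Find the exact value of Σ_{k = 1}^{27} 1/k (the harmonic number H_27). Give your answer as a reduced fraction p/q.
H_27 = 312536252003/80313433200

Direct summation: H_27 = 1 + 1/2 + ... + 1/27. The least common denominator is lcm(1, ..., 27) = 80313433200; over this denominator the numerator is 80313433200 + 40156716600 + 26771144400 + 20078358300 + 16062686640 + 13385572200 + 11473347600 + 10039179150 + 8923714800 + 8031343320 + 7301221200 + 6692786100 + 6177956400 + 5736673800 + 5354228880 + 5019589575 + 4724319600 + 4461857400 + 4227022800 + 4015671660 + 3824449200 + 3650610600 + 3491888400 + 3346393050 + 3212537328 + 3088978200 + 2974571600 = 312536252003, so H_27 = 312536252003/80313433200 (already in lowest terms) ≈ 3.89146. (The PNT-adjacent estimate ln(27) + γ ≈ 3.87305 matches within O(1/n).)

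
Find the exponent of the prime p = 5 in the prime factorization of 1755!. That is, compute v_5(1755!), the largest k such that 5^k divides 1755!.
v_5(1755!) = 437

Legendre's formula: v_p(n!) = Σ_{k ≥ 1} ⌊n / p^k⌋. For p = 5, n = 1755, the terms are:
  ⌊1755/5^1⌋ = ⌊1755/5⌋ = 351
  ⌊1755/5^2⌋ = ⌊1755/25⌋ = 70
  ⌊1755/5^3⌋ = ⌊1755/125⌋ = 14
  ⌊1755/5^4⌋ = ⌊1755/625⌋ = 2
(the next term ⌊1755/5^5⌋ = 0, terminating the sum). Summing: v_5(1755!) = 351 + 70 + 14 + 2 = 437.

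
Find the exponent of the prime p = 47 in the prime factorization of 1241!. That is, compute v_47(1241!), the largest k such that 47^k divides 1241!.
v_47(1241!) = 26

Legendre's formula: v_p(n!) = Σ_{k ≥ 1} ⌊n / p^k⌋. For p = 47, n = 1241, the terms are:
  ⌊1241/47^1⌋ = ⌊1241/47⌋ = 26
(the next term ⌊1241/47^2⌋ = 0, terminating the sum). Summing: v_47(1241!) = 26 = 26.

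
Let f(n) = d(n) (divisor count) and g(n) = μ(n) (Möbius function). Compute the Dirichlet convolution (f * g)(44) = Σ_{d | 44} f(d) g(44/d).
(d * μ)(44) = 1

Divisors of 44: [1, 2, 4, 11, 22, 44]. For each d | 44:
  d = 1: d(1) · μ(44/1) = 1 · 0 = 0
  d = 2: d(2) · μ(44/2) = 2 · 1 = 2
  d = 4: d(4) · μ(44/4) = 3 · -1 = -3
  d = 11: d(11) · μ(44/11) = 2 · 0 = 0
  d = 22: d(22) · μ(44/22) = 4 · -1 = -4
  d = 44: d(44) · μ(44/44) = 6 · 1 = 6
Summing: (d * μ)(44) = 0 + 2 + -3 + 0 + -4 + 6 = 1.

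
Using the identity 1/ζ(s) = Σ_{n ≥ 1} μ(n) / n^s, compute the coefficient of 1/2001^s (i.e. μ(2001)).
μ(2001) = -1

Factor n = 2001 = 3 · 23 · 29. μ(n) = 0 if any exponent ≥ 2 (not squarefree); otherwise μ(n) = (−1)^{ω(n)} where ω(n) is the number of distinct prime factors. Applying: μ(2001) = -1.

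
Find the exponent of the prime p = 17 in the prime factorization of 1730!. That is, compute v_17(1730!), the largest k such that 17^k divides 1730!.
v_17(1730!) = 106

Legendre's formula: v_p(n!) = Σ_{k ≥ 1} ⌊n / p^k⌋. For p = 17, n = 1730, the terms are:
  ⌊1730/17^1⌋ = ⌊1730/17⌋ = 101
  ⌊1730/17^2⌋ = ⌊1730/289⌋ = 5
(the next term ⌊1730/17^3⌋ = 0, terminating the sum). Summing: v_17(1730!) = 101 + 5 = 106.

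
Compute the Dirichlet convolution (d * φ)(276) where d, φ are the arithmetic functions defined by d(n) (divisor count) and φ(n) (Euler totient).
(d * φ)(276) = 672

Divisors of 276: [1, 2, 3, 4, 6, 12, 23, 46, 69, 92, 138, 276]. For each d | 276:
  d = 1: d(1) · φ(276/1) = 1 · 88 = 88
  d = 2: d(2) · φ(276/2) = 2 · 44 = 88
  d = 3: d(3) · φ(276/3) = 2 · 44 = 88
  d = 4: d(4) · φ(276/4) = 3 · 44 = 132
  d = 6: d(6) · φ(276/6) = 4 · 22 = 88
  d = 12: d(12) · φ(276/12) = 6 · 22 = 132
  d = 23: d(23) · φ(276/23) = 2 · 4 = 8
  d = 46: d(46) · φ(276/46) = 4 · 2 = 8
  d = 69: d(69) · φ(276/69) = 4 · 2 = 8
  d = 92: d(92) · φ(276/92) = 6 · 2 = 12
  d = 138: d(138) · φ(276/138) = 8 · 1 = 8
  d = 276: d(276) · φ(276/276) = 12 · 1 = 12
Summing: (d * φ)(276) = 88 + 88 + 88 + 132 + 88 + 132 + 8 + 8 + 8 + 12 + 8 + 12 = 672.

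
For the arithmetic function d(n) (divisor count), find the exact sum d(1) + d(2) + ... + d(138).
Σ_{n ≤ 138} d(n) = 705

Compute d(n) for each 1 ≤ n ≤ 138: d(1) = 1, d(2) = 2, d(3) = 2, d(4) = 3, d(5) = 2, d(6) = 4, d(7) = 2, d(8) = 4, d(9) = 3, d(10) = 4, d(11) = 2, d(12) = 6, d(13) = 2, d(14) = 4, d(15) = 4, d(16) = 5, d(17) = 2, d(18) = 6, d(19) = 2, d(20) = 6, d(21) = 4, d(22) = 4, d(23) = 2, d(24) = 8, d(25) = 3, d(26) = 4, d(27) = 4, d(28) = 6, d(29) = 2, d(30) = 8, d(31) = 2, d(32) = 6, d(33) = 4, d(34) = 4, d(35) = 4, d(36) = 9, d(37) = 2, d(38) = 4, d(39) = 4, d(40) = 8, d(41) = 2, d(42) = 8, d(43) = 2, d(44) = 6, d(45) = 6, d(46) = 4, d(47) = 2, d(48) = 10, d(49) = 3, d(50) = 6, d(51) = 4, d(52) = 6, d(53) = 2, d(54) = 8, d(55) = 4, d(56) = 8, d(57) = 4, d(58) = 4, d(59) = 2, d(60) = 12, d(61) = 2, d(62) = 4, d(63) = 6, d(64) = 7, d(65) = 4, d(66) = 8, d(67) = 2, d(68) = 6, d(69) = 4, d(70) = 8, d(71) = 2, d(72) = 12, d(73) = 2, d(74) = 4, d(75) = 6, d(76) = 6, d(77) = 4, d(78) = 8, d(79) = 2, d(80) = 10, d(81) = 5, d(82) = 4, d(83) = 2, d(84) = 12, d(85) = 4, d(86) = 4, d(87) = 4, d(88) = 8, d(89) = 2, d(90) = 12, d(91) = 4, d(92) = 6, d(93) = 4, d(94) = 4, d(95) = 4, d(96) = 12, d(97) = 2, d(98) = 6, d(99) = 6, d(100) = 9, d(101) = 2, d(102) = 8, d(103) = 2, d(104) = 8, d(105) = 8, d(106) = 4, d(107) = 2, d(108) = 12, d(109) = 2, d(110) = 8, d(111) = 4, d(112) = 10, d(113) = 2, d(114) = 8, d(115) = 4, d(116) = 6, d(117) = 6, d(118) = 4, d(119) = 4, d(120) = 16, d(121) = 3, d(122) = 4, d(123) = 4, d(124) = 6, d(125) = 4, d(126) = 12, d(127) = 2, d(128) = 8, d(129) = 4, d(130) = 8, d(131) = 2, d(132) = 12, d(133) = 4, d(134) = 4, d(135) = 8, d(136) = 8, d(137) = 2, d(138) = 8. Summing all 138 values: 705. (Dirichlet's divisor formula: Σ_{n ≤ x} d(n) = x ln(x) + (2γ − 1) x + O(√x). For x = 138, the asymptotic estimate is ≈ 701.27.)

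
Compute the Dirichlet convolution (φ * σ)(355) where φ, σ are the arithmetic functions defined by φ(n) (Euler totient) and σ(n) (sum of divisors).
(φ * σ)(355) = 1420

Divisors of 355: [1, 5, 71, 355]. For each d | 355:
  d = 1: φ(1) · σ(355/1) = 1 · 432 = 432
  d = 5: φ(5) · σ(355/5) = 4 · 72 = 288
  d = 71: φ(71) · σ(355/71) = 70 · 6 = 420
  d = 355: φ(355) · σ(355/355) = 280 · 1 = 280
Summing: (φ * σ)(355) = 432 + 288 + 420 + 280 = 1420.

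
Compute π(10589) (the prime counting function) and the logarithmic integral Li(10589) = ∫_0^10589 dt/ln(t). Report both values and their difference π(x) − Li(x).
π(10589) = 1291;  Li(10589) ≈ 1309.89;  π(x) − Li(x) ≈ -18.89.

Direct count of primes ≤ 10589 gives π(10589) = 1291. Numerical evaluation of the logarithmic integral gives Li(10589) ≈ 1309.89. The difference π(x) − Li(x) ≈ -18.89 is typically negative for small/moderate x (Li(x) overestimates), though Littlewood's theorem shows this sign changes infinitely often.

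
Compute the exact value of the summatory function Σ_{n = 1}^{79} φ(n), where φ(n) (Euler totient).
Σ_{n ≤ 79} φ(n) = 1934

Compute φ(n) for each 1 ≤ n ≤ 79: φ(1) = 1, φ(2) = 1, φ(3) = 2, φ(4) = 2, φ(5) = 4, φ(6) = 2, φ(7) = 6, φ(8) = 4, φ(9) = 6, φ(10) = 4, φ(11) = 10, φ(12) = 4, φ(13) = 12, φ(14) = 6, φ(15) = 8, φ(16) = 8, φ(17) = 16, φ(18) = 6, φ(19) = 18, φ(20) = 8, φ(21) = 12, φ(22) = 10, φ(23) = 22, φ(24) = 8, φ(25) = 20, φ(26) = 12, φ(27) = 18, φ(28) = 12, φ(29) = 28, φ(30) = 8, φ(31) = 30, φ(32) = 16, φ(33) = 20, φ(34) = 16, φ(35) = 24, φ(36) = 12, φ(37) = 36, φ(38) = 18, φ(39) = 24, φ(40) = 16, φ(41) = 40, φ(42) = 12, φ(43) = 42, φ(44) = 20, φ(45) = 24, φ(46) = 22, φ(47) = 46, φ(48) = 16, φ(49) = 42, φ(50) = 20, φ(51) = 32, φ(52) = 24, φ(53) = 52, φ(54) = 18, φ(55) = 40, φ(56) = 24, φ(57) = 36, φ(58) = 28, φ(59) = 58, φ(60) = 16, φ(61) = 60, φ(62) = 30, φ(63) = 36, φ(64) = 32, φ(65) = 48, φ(66) = 20, φ(67) = 66, φ(68) = 32, φ(69) = 44, φ(70) = 24, φ(71) = 70, φ(72) = 24, φ(73) = 72, φ(74) = 36, φ(75) = 40, φ(76) = 36, φ(77) = 60, φ(78) = 24, φ(79) = 78. Summing all 79 values: 1934. (Average order: Σ_{n ≤ x} φ(n) ~ (3/π²) x². For x = 79, (3/π²)·79² ≈ 1897.04.)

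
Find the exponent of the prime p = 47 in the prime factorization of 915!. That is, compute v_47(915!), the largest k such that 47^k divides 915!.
v_47(915!) = 19

Legendre's formula: v_p(n!) = Σ_{k ≥ 1} ⌊n / p^k⌋. For p = 47, n = 915, the terms are:
  ⌊915/47^1⌋ = ⌊915/47⌋ = 19
(the next term ⌊915/47^2⌋ = 0, terminating the sum). Summing: v_47(915!) = 19 = 19.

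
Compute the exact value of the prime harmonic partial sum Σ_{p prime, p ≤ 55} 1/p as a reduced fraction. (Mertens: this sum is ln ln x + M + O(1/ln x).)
Σ 1/p = 54766551458687142251/32589158477190044730

π(55) = 16, so the primes ≤ 55 are [2, 3, 5, 7, 11, 13, 17, 19, 23, 29, 31, 37, 41, 43, 47, 53]. Summing 1/p over these primes: 54766551458687142251/32589158477190044730 ≈ 1.6805. Mertens estimate ln ln(55) + 0.2615 ≈ 1.6496.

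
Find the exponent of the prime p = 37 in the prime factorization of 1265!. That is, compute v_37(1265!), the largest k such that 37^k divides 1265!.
v_37(1265!) = 34

Legendre's formula: v_p(n!) = Σ_{k ≥ 1} ⌊n / p^k⌋. For p = 37, n = 1265, the terms are:
  ⌊1265/37^1⌋ = ⌊1265/37⌋ = 34
(the next term ⌊1265/37^2⌋ = 0, terminating the sum). Summing: v_37(1265!) = 34 = 34.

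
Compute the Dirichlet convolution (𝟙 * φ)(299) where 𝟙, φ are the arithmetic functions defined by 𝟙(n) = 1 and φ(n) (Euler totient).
(𝟙 * φ)(299) = 299

Divisors of 299: [1, 13, 23, 299]. For each d | 299:
  d = 1: 𝟙(1) · φ(299/1) = 1 · 264 = 264
  d = 13: 𝟙(13) · φ(299/13) = 1 · 22 = 22
  d = 23: 𝟙(23) · φ(299/23) = 1 · 12 = 12
  d = 299: 𝟙(299) · φ(299/299) = 1 · 1 = 1
Summing: (𝟙 * φ)(299) = 264 + 22 + 12 + 1 = 299.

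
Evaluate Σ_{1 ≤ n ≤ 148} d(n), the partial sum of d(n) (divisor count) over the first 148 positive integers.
Σ_{n ≤ 148} d(n) = 766

Compute d(n) for each 1 ≤ n ≤ 148: d(1) = 1, d(2) = 2, d(3) = 2, d(4) = 3, d(5) = 2, d(6) = 4, d(7) = 2, d(8) = 4, d(9) = 3, d(10) = 4, d(11) = 2, d(12) = 6, d(13) = 2, d(14) = 4, d(15) = 4, d(16) = 5, d(17) = 2, d(18) = 6, d(19) = 2, d(20) = 6, d(21) = 4, d(22) = 4, d(23) = 2, d(24) = 8, d(25) = 3, d(26) = 4, d(27) = 4, d(28) = 6, d(29) = 2, d(30) = 8, d(31) = 2, d(32) = 6, d(33) = 4, d(34) = 4, d(35) = 4, d(36) = 9, d(37) = 2, d(38) = 4, d(39) = 4, d(40) = 8, d(41) = 2, d(42) = 8, d(43) = 2, d(44) = 6, d(45) = 6, d(46) = 4, d(47) = 2, d(48) = 10, d(49) = 3, d(50) = 6, d(51) = 4, d(52) = 6, d(53) = 2, d(54) = 8, d(55) = 4, d(56) = 8, d(57) = 4, d(58) = 4, d(59) = 2, d(60) = 12, d(61) = 2, d(62) = 4, d(63) = 6, d(64) = 7, d(65) = 4, d(66) = 8, d(67) = 2, d(68) = 6, d(69) = 4, d(70) = 8, d(71) = 2, d(72) = 12, d(73) = 2, d(74) = 4, d(75) = 6, d(76) = 6, d(77) = 4, d(78) = 8, d(79) = 2, d(80) = 10, d(81) = 5, d(82) = 4, d(83) = 2, d(84) = 12, d(85) = 4, d(86) = 4, d(87) = 4, d(88) = 8, d(89) = 2, d(90) = 12, d(91) = 4, d(92) = 6, d(93) = 4, d(94) = 4, d(95) = 4, d(96) = 12, d(97) = 2, d(98) = 6, d(99) = 6, d(100) = 9, d(101) = 2, d(102) = 8, d(103) = 2, d(104) = 8, d(105) = 8, d(106) = 4, d(107) = 2, d(108) = 12, d(109) = 2, d(110) = 8, d(111) = 4, d(112) = 10, d(113) = 2, d(114) = 8, d(115) = 4, d(116) = 6, d(117) = 6, d(118) = 4, d(119) = 4, d(120) = 16, d(121) = 3, d(122) = 4, d(123) = 4, d(124) = 6, d(125) = 4, d(126) = 12, d(127) = 2, d(128) = 8, d(129) = 4, d(130) = 8, d(131) = 2, d(132) = 12, d(133) = 4, d(134) = 4, d(135) = 8, d(136) = 8, d(137) = 2, d(138) = 8, d(139) = 2, d(140) = 12, d(141) = 4, d(142) = 4, d(143) = 4, d(144) = 15, d(145) = 4, d(146) = 4, d(147) = 6, d(148) = 6. Summing all 148 values: 766. (Dirichlet's divisor formula: Σ_{n ≤ x} d(n) = x ln(x) + (2γ − 1) x + O(√x). For x = 148, the asymptotic estimate is ≈ 762.44.)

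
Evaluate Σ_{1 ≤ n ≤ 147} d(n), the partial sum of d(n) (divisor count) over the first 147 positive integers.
Σ_{n ≤ 147} d(n) = 760

Compute d(n) for each 1 ≤ n ≤ 147: d(1) = 1, d(2) = 2, d(3) = 2, d(4) = 3, d(5) = 2, d(6) = 4, d(7) = 2, d(8) = 4, d(9) = 3, d(10) = 4, d(11) = 2, d(12) = 6, d(13) = 2, d(14) = 4, d(15) = 4, d(16) = 5, d(17) = 2, d(18) = 6, d(19) = 2, d(20) = 6, d(21) = 4, d(22) = 4, d(23) = 2, d(24) = 8, d(25) = 3, d(26) = 4, d(27) = 4, d(28) = 6, d(29) = 2, d(30) = 8, d(31) = 2, d(32) = 6, d(33) = 4, d(34) = 4, d(35) = 4, d(36) = 9, d(37) = 2, d(38) = 4, d(39) = 4, d(40) = 8, d(41) = 2, d(42) = 8, d(43) = 2, d(44) = 6, d(45) = 6, d(46) = 4, d(47) = 2, d(48) = 10, d(49) = 3, d(50) = 6, d(51) = 4, d(52) = 6, d(53) = 2, d(54) = 8, d(55) = 4, d(56) = 8, d(57) = 4, d(58) = 4, d(59) = 2, d(60) = 12, d(61) = 2, d(62) = 4, d(63) = 6, d(64) = 7, d(65) = 4, d(66) = 8, d(67) = 2, d(68) = 6, d(69) = 4, d(70) = 8, d(71) = 2, d(72) = 12, d(73) = 2, d(74) = 4, d(75) = 6, d(76) = 6, d(77) = 4, d(78) = 8, d(79) = 2, d(80) = 10, d(81) = 5, d(82) = 4, d(83) = 2, d(84) = 12, d(85) = 4, d(86) = 4, d(87) = 4, d(88) = 8, d(89) = 2, d(90) = 12, d(91) = 4, d(92) = 6, d(93) = 4, d(94) = 4, d(95) = 4, d(96) = 12, d(97) = 2, d(98) = 6, d(99) = 6, d(100) = 9, d(101) = 2, d(102) = 8, d(103) = 2, d(104) = 8, d(105) = 8, d(106) = 4, d(107) = 2, d(108) = 12, d(109) = 2, d(110) = 8, d(111) = 4, d(112) = 10, d(113) = 2, d(114) = 8, d(115) = 4, d(116) = 6, d(117) = 6, d(118) = 4, d(119) = 4, d(120) = 16, d(121) = 3, d(122) = 4, d(123) = 4, d(124) = 6, d(125) = 4, d(126) = 12, d(127) = 2, d(128) = 8, d(129) = 4, d(130) = 8, d(131) = 2, d(132) = 12, d(133) = 4, d(134) = 4, d(135) = 8, d(136) = 8, d(137) = 2, d(138) = 8, d(139) = 2, d(140) = 12, d(141) = 4, d(142) = 4, d(143) = 4, d(144) = 15, d(145) = 4, d(146) = 4, d(147) = 6. Summing all 147 values: 760. (Dirichlet's divisor formula: Σ_{n ≤ x} d(n) = x ln(x) + (2γ − 1) x + O(√x). For x = 147, the asymptotic estimate is ≈ 756.29.)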